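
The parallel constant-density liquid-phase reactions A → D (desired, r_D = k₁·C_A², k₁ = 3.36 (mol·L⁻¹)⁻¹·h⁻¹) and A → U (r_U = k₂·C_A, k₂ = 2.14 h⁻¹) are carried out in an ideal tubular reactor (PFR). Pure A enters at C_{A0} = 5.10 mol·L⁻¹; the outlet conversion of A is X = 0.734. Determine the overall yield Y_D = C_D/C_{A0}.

0.602

C_A = C_{A0}(1−X) = 1.357 mol·L⁻¹.
Along a PFR/batch, dC_U/dC_A = −r_U/(r_D+r_U) = −k₂/(k₂+k₁·C_A).
Integrating from C_{A0} to C_A: C_U = (2.14/3.36)·ln[(2.14+3.36·5.10)/(2.14+3.36·1.36)] = 0.6369·ln(19.28/6.698) = 0.6732 mol·L⁻¹.
Then C_D = (C_{A0}−C_A) − C_U = 3.743 − 0.6732 = 3.070 mol·L⁻¹.
Y_D = C_D/C_{A0} = 3.070/5.10 = 0.602.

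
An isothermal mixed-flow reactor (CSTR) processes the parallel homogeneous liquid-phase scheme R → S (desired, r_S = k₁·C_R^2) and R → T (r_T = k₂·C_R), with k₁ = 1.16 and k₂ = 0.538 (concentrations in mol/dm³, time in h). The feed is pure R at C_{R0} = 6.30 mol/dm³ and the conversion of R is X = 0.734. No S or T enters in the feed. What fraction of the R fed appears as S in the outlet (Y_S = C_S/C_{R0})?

Exit C_R = C_{R0}(1−X) = 6.30×0.266 = 1.676 mol/dm³.
Rates in a CSTR are evaluated at the outlet concentration: r_S = 1.16×1.676^2 = 3.258, r_T = 0.538×1.676 = 0.9016.
Fraction of consumed R going to S: r_S/(r_S+r_T) = 0.7832.
C_S = 0.7832·C_{R0}·X = 0.7832×6.30×0.734 = 3.62 mol/dm³; Y_S = C_S/C_{R0} = 0.575.

0.575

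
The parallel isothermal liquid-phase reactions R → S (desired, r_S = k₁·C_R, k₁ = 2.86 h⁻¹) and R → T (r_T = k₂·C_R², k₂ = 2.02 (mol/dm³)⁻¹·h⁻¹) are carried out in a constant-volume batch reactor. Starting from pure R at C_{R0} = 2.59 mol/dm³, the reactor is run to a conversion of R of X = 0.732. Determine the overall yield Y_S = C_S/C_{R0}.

C_R = C_{R0}(1−X) = 0.6941 mol/dm³.
Along a PFR/batch, dC_S/dC_R = −r_S/(r_S+r_T) = −k₁/(k₁+k₂·C_R).
Integrating from C_{R0} to C_R: C_S = (2.86/2.02)·ln[(2.86+2.02·2.59)/(2.86+2.02·0.694)] = 1.416·ln(8.092/4.262) = 0.9077 mol/dm³.
Y_S = C_S/C_{R0} = 0.9077/2.59 = 0.350.

0.350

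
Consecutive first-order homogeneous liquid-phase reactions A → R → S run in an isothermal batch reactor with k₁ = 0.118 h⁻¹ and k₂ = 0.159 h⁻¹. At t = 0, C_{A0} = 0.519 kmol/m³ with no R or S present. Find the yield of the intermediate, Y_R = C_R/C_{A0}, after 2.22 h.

Solving the coupled first-order balances gives C_R(t) = [k₁/(k₂−k₁)]·C_{A0}·(e^(−k₁t) − e^(−k₂t)).
e^(−k₁t) = e^(−0.118×2.22) = e^(−0.2620) = 0.7695; e^(−k₂t) = e^(−0.3530) = 0.7026.
C_R = 0.118×0.519/(0.159−0.118) × (0.7695−0.7026) = 1.494×0.06695 = 0.1000 kmol/m³.
Y_R = C_R/C_{A0} = 0.1000/0.519 = 0.193.

0.193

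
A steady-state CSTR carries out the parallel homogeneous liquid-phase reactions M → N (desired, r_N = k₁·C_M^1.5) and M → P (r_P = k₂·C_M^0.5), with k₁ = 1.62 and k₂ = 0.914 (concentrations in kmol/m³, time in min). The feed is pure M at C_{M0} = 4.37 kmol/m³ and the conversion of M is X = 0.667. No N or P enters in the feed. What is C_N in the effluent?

2.10 kmol/m³

Exit C_M = C_{M0}(1−X) = 4.37×0.333 = 1.455 kmol/m³.
In a CSTR the entire volume is at exit conditions, so r_N = 1.62×1.455^1.5 = 2.844 and r_P = 0.914×1.455^0.5 = 1.103.
Fraction of consumed M going to N: r_N/(r_N+r_P) = 0.7206.
C_N = 0.7206·C_{M0}·X = 0.7206×4.37×0.667 = 2.10 kmol/m³.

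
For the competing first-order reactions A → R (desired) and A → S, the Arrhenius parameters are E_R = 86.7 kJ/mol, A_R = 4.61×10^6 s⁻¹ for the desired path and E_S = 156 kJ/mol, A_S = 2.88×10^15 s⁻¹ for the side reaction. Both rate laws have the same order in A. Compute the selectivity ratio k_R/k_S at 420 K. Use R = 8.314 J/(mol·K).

Since both paths have the same order in A, the concentration cancels and S_{R/S} = k_R/k_S = (A_R/A_S)·exp[(E_S−E_R)/(RT)].
(E_S−E_R)/(RT) = (156−86.7)×10³/(8.314×420) = 69300/3492 = 19.85.
k_R/k_S = (4.61×10^6/2.88×10^15)·exp(19.85) = 1.601×10^-9 × 4.159×10^8 = 0.666.
Since E_R < E_S, lowering the temperature improves selectivity toward R.

0.666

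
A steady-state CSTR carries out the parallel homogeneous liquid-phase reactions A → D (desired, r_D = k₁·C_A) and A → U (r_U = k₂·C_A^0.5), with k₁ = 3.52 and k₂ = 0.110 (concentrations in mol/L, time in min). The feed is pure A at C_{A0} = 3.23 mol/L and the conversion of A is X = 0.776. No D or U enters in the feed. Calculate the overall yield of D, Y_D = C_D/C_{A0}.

0.749

Exit C_A = C_{A0}(1−X) = 3.23×0.224 = 0.7235 mol/L.
In a CSTR the entire volume is at exit conditions, so r_D = 3.52×0.7235 = 2.547 and r_U = 0.110×0.7235^0.5 = 0.09357.
Fraction of consumed A going to D: r_D/(r_D+r_U) = 0.9646.
C_D = 0.9646·C_{A0}·X = 0.9646×3.23×0.776 = 2.42 mol/L; Y_D = C_D/C_{A0} = 0.749.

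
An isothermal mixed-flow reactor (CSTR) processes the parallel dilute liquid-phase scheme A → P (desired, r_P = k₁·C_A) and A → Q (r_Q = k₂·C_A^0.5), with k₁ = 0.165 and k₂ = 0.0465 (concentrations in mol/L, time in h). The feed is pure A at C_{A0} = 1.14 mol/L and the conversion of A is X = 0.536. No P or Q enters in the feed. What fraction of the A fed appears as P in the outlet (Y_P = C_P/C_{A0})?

Exit C_A = C_{A0}(1−X) = 1.14×0.464 = 0.5290 mol/L.
A CSTR operates uniformly at the exit composition, giving r_P = 0.08728 and r_Q = 0.03382 (each k·C_A^n at C_A = 0.5290).
Fraction of consumed A going to P: r_P/(r_P+r_Q) = 0.7207.
C_P = 0.7207·C_{A0}·X = 0.7207×1.14×0.536 = 0.440 mol/L; Y_P = C_P/C_{A0} = 0.386.

0.386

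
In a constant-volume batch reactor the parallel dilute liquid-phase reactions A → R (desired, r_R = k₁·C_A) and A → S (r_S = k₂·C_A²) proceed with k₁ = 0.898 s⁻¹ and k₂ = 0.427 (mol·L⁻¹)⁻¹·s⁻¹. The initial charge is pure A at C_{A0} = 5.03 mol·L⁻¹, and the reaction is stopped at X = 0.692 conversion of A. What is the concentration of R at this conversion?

1.41 mol·L⁻¹

C_A = C_{A0}(1−X) = 1.549 mol·L⁻¹.
Along a PFR/batch, dC_R/dC_A = −r_R/(r_R+r_S) = −k₁/(k₁+k₂·C_A).
Integrating from C_{A0} to C_A: C_R = (0.898/0.427)·ln[(0.898+0.427·5.03)/(0.898+0.427·1.55)] = 2.103·ln(3.046/1.560) = 1.408 mol·L⁻¹.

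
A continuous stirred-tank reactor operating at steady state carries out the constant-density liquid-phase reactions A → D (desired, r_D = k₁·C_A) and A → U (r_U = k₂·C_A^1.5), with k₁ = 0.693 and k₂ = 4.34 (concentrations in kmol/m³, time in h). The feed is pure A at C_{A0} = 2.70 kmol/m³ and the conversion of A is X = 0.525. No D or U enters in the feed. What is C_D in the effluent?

0.175 kmol/m³

Exit C_A = C_{A0}(1−X) = 2.70×0.475 = 1.282 kmol/m³.
Rates in a CSTR are evaluated at the outlet concentration: r_D = 0.693×1.282 = 0.8888, r_U = 4.34×1.282^1.5 = 6.303.
Fraction of consumed A going to D: r_D/(r_D+r_U) = 0.1236.
C_D = 0.1236·C_{A0}·X = 0.1236×2.70×0.525 = 0.175 kmol/m³.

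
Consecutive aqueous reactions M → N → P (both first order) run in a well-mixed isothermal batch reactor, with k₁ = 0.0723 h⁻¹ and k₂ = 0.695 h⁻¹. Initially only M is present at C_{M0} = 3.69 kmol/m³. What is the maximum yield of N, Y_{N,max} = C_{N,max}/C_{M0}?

0.0800

For a first-order series the maximum intermediate yield is C_{N,max}/C_{M0} = (k₁/k₂)^[k₂/(k₂−k₁)].
= (0.0723/0.695)^(0.695/(0.695−0.0723)) = (0.1040)^(1.116) = 0.07999.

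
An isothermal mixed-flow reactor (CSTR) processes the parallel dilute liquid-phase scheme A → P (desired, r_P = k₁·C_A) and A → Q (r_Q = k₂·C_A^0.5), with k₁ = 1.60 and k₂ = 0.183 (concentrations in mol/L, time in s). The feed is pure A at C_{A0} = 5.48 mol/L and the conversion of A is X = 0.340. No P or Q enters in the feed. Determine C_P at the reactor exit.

Exit C_A = C_{A0}(1−X) = 5.48×0.660 = 3.617 mol/L.
In a CSTR the entire volume is at exit conditions, so r_P = 1.60×3.617 = 5.787 and r_Q = 0.183×3.617^0.5 = 0.3480.
Fraction of consumed A going to P: r_P/(r_P+r_Q) = 0.9433.
C_P = 0.9433·C_{A0}·X = 0.9433×5.48×0.340 = 1.76 mol/L.

1.76 mol/L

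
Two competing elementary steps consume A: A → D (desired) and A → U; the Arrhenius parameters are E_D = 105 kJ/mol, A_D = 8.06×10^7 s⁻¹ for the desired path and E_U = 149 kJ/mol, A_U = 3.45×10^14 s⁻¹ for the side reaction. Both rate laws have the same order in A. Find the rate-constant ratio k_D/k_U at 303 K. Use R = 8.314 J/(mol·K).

Since both paths have the same order in A, the concentration cancels and S_{D/U} = k_D/k_U = (A_D/A_U)·exp[(E_U−E_D)/(RT)].
(E_U−E_D)/(RT) = (149−105)×10³/(8.314×303) = 44000/2519 = 17.47.
k_D/k_U = (8.06×10^7/3.45×10^14)·exp(17.47) = 2.336×10^-7 × 3.850×10^7 = 9.00.

9.00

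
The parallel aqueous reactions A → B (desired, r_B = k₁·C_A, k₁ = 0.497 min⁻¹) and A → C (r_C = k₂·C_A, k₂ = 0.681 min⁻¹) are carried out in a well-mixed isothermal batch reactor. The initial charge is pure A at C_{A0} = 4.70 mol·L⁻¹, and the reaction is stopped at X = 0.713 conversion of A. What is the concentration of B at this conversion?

1.41 mol·L⁻¹

C_A = C_{A0}(1−X) = 1.349 mol·L⁻¹.
Both paths are first order in A, so the instantaneous fraction to B is constant: dC_B/d(−C_A) = k₁/(k₁+k₂) = 0.4219.
C_B = 0.4219·(C_{A0}−C_A) = 0.4219×3.351 = 1.41 mol·L⁻¹.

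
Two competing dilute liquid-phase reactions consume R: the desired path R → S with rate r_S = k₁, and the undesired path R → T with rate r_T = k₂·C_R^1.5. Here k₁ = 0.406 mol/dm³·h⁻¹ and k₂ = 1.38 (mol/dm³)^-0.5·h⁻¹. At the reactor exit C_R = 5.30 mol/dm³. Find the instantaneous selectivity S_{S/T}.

S_{S/T} = r_S/r_T = (k₁)/(k₂·C_R^1.5) = (k₁/k₂)·C_R^-1.5.
= (0.406) / (1.38×5.300^1.5) = 0.4060/16.84 = 0.0241.

0.0241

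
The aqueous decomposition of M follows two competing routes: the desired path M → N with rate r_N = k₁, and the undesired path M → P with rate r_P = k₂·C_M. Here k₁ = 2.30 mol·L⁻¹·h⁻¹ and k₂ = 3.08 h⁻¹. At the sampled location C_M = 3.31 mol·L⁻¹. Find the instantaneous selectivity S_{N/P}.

S_{N/P} = r_N/r_P = (k₁)/(k₂·C_M) = (k₁/k₂)·C_M⁻¹.
= (2.30) / (3.08×3.310) = 2.300/10.19 = 0.226.
The undesired path is higher order in M, so low C_M (CSTR or dilute feed) favours N.

0.226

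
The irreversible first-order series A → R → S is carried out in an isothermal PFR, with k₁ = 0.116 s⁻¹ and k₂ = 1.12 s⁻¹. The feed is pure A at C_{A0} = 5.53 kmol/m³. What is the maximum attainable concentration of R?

For a first-order series the maximum intermediate yield is C_{R,max}/C_{A0} = (k₁/k₂)^[k₂/(k₂−k₁)].
= (0.116/1.12)^(1.12/(1.12−0.116)) = (0.1036)^(1.116) = 0.07970.
C_{R,max} = 0.07970×5.53 = 0.441 kmol/m³.

0.441 kmol/m³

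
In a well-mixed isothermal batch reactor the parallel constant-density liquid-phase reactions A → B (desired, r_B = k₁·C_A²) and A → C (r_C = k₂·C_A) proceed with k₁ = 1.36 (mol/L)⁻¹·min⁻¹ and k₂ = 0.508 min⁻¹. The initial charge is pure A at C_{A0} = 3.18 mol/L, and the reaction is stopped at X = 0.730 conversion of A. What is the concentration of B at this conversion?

C_A = C_{A0}(1−X) = 0.8586 mol/L.
Along a PFR/batch, dC_C/dC_A = −r_C/(r_B+r_C) = −k₂/(k₂+k₁·C_A).
Integrating from C_{A0} to C_A: C_C = (0.508/1.36)·ln[(0.508+1.36·3.18)/(0.508+1.36·0.859)] = 0.3735·ln(4.833/1.676) = 0.3956 mol/L.
Then C_B = (C_{A0}−C_A) − C_C = 2.321 − 0.3956 = 1.926 mol/L.

1.93 mol/L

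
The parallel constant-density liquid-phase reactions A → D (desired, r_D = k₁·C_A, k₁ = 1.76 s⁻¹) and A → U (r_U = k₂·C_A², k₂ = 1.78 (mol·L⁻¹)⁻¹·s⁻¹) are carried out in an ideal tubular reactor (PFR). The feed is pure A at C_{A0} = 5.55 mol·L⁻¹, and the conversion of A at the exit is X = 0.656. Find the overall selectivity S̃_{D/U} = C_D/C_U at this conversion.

0.284

C_A = C_{A0}(1−X) = 1.909 mol·L⁻¹.
Along a PFR/batch, dC_D/dC_A = −r_D/(r_D+r_U) = −k₁/(k₁+k₂·C_A).
Integrating from C_{A0} to C_A: C_D = (1.76/1.78)·ln[(1.76+1.78·5.55)/(1.76+1.78·1.91)] = 0.9888·ln(11.64/5.158) = 0.8046 mol·L⁻¹.
C_U = (C_{A0}−C_A)−C_D = 2.836 mol·L⁻¹; S̃_{D/U} = 0.8046/2.836 = 0.284.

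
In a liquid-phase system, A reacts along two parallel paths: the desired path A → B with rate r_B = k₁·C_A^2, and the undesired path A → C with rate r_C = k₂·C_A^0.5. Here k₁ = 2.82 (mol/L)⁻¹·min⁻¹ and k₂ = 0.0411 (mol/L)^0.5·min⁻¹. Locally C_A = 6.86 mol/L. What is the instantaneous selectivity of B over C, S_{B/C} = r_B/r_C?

S_{B/C} = r_B/r_C = (k₁·C_A^2)/(k₂·C_A^0.5) = (k₁/k₂)·C_A^1.5.
= (2.82×6.860^2) / (0.0411×6.860^0.5) = 132.7/0.1076 = 1233.
Since the desired path is higher order in A, keeping C_A high (PFR or concentrated feed) favours B.

1233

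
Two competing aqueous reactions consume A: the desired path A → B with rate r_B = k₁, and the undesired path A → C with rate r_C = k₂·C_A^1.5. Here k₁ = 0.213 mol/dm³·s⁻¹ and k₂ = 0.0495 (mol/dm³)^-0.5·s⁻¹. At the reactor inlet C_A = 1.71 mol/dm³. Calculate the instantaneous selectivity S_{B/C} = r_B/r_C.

S_{B/C} = r_B/r_C = (k₁)/(k₂·C_A^1.5) = (k₁/k₂)·C_A^-1.5.
= (0.213) / (0.0495×1.710^1.5) = 0.2130/0.1107 = 1.92.

1.92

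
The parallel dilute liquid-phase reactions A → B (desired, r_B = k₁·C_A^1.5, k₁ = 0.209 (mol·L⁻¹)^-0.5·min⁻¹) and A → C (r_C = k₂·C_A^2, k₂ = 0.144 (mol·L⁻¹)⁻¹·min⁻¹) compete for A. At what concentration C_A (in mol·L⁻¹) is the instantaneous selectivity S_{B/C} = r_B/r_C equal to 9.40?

S_{B/C} = (k₁/k₂)·C_A^-0.5 ⇒ C_A = (S·k₂/k₁)^(-2).
= (9.40×0.144/0.209)^(-2) = (6.477)^(-2) = 0.0238 mol·L⁻¹.

0.0238 mol·L⁻¹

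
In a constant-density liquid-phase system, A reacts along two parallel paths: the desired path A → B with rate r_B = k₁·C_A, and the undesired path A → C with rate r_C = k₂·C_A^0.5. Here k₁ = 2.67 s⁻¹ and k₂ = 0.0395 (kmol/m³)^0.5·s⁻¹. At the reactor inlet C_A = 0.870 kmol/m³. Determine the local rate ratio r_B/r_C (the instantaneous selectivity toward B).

63.0

S_{B/C} = r_B/r_C = (k₁·C_A)/(k₂·C_A^0.5) = (k₁/k₂)·C_A^0.5.
= (2.67×0.8700) / (0.0395×0.8700^0.5) = 2.323/0.03684 = 63.0.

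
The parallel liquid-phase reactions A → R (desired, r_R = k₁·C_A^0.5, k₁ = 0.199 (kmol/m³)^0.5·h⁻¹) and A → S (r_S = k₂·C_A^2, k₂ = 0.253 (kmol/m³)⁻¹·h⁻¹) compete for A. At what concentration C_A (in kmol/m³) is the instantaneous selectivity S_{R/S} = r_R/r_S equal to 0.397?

S_{R/S} = (k₁/k₂)·C_A^-1.5 ⇒ C_A = (S·k₂/k₁)^(1/(-1.5)).
= (0.397×0.253/0.199)^(-0.6667) = (0.5047)^(-0.6667) = 1.58 kmol/m³.

1.58 kmol/m³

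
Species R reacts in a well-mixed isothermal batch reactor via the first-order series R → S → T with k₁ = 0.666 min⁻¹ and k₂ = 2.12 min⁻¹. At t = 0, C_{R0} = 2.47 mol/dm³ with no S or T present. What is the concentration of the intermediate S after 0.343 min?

Solving the coupled first-order balances gives C_S(t) = [k₁/(k₂−k₁)]·C_{R0}·(e^(−k₁t) − e^(−k₂t)).
e^(−k₁t) = e^(−0.666×0.343) = e^(−0.2284) = 0.7958; e^(−k₂t) = e^(−0.7272) = 0.4833.
C_S = 0.666×2.47/(2.12−0.666) × (0.7958−0.4833) = 1.131×0.3125 = 0.3536 mol/dm³.

0.354 mol/dm³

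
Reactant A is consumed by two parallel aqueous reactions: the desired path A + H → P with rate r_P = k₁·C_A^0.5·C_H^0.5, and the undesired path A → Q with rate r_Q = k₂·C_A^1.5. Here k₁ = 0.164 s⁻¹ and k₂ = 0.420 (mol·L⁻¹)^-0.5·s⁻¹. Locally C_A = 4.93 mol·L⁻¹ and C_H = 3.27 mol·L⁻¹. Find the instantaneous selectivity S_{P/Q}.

0.143

S_{P/Q} = r_P/r_Q = (k₁·C_A^0.5·C_H^0.5)/(k₂·C_A^1.5) = (k₁/k₂)·C_A⁻¹·C_H^0.5.
= (0.164×4.930^0.5×3.270^0.5) / (0.420×4.930^1.5) = 0.6585/4.597 = 0.143.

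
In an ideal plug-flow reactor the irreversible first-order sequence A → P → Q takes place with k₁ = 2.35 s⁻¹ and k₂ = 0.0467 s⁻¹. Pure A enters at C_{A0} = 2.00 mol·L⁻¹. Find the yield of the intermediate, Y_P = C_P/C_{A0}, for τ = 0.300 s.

0.502

The intermediate concentration in a first-order A→B→C sequence is C_P = k₁C_{A0}(e^(−k₁τ) − e^(−k₂τ))/(k₂−k₁).
e^(−k₁τ) = e^(−2.35×0.300) = e^(−0.7050) = 0.4941; e^(−k₂τ) = e^(−0.01401) = 0.9861.
C_P = 2.35×2.00/(0.0467−2.35) × (0.4941−0.9861) = (-2.041)×(-0.4920) = 1.004 mol·L⁻¹.
Y_P = C_P/C_{A0} = 1.004/2.00 = 0.502.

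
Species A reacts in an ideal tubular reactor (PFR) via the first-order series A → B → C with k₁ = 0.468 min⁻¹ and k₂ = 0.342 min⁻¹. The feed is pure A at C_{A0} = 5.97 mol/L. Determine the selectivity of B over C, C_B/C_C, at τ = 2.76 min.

1.41

Solving the coupled first-order balances gives C_B(τ) = [k₁/(k₂−k₁)]·C_{A0}·(e^(−k₁τ) − e^(−k₂τ)).
e^(−k₁τ) = e^(−0.468×2.76) = e^(−1.292) = 0.2748; e^(−k₂τ) = e^(−0.9439) = 0.3891.
C_B = 0.468×5.97/(0.342−0.468) × (0.2748−0.3891) = (-22.17)×(-0.1143) = 2.534 mol/L.
C_A = C_{A0}e^(−k₁τ) = 1.641 mol/L, so C_C = C_{A0}−C_A−C_B = 1.795 mol/L; C_B/C_C = 1.41.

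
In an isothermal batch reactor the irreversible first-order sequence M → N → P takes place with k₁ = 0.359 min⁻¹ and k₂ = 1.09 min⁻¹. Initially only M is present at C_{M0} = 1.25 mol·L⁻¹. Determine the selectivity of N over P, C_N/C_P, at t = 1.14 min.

For first-order series with pure M initially, C_N(t) = k₁C_{M0}/(k₂−k₁)·(e^(−k₁t) − e^(−k₂t)).
e^(−k₁t) = e^(−0.359×1.14) = e^(−0.4093) = 0.6641; e^(−k₂t) = e^(−1.243) = 0.2886.
C_N = 0.359×1.25/(1.09−0.359) × (0.6641−0.2886) = 0.6139×0.3755 = 0.2305 mol·L⁻¹.
C_M = C_{M0}e^(−k₁t) = 0.8302 mol·L⁻¹, so C_P = C_{M0}−C_M−C_N = 0.1893 mol·L⁻¹; C_N/C_P = 1.22.

1.22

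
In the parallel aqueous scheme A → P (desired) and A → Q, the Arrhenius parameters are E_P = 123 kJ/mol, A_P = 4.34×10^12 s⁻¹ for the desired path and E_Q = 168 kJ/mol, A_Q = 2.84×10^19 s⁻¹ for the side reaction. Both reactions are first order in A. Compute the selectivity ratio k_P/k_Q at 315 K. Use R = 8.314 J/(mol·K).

k_P/k_Q = (A_P/A_Q)·exp[−(E_P−E_Q)/(RT)] = (A_P/A_Q)·exp[(E_Q−E_P)/(RT)].
(E_Q−E_P)/(RT) = (168−123)×10³/(8.314×315) = 45000/2619 = 17.18.
k_P/k_Q = (4.34×10^12/2.84×10^19)·exp(17.18) = 1.528×10^-7 × 2.900×10^7 = 4.43.

4.43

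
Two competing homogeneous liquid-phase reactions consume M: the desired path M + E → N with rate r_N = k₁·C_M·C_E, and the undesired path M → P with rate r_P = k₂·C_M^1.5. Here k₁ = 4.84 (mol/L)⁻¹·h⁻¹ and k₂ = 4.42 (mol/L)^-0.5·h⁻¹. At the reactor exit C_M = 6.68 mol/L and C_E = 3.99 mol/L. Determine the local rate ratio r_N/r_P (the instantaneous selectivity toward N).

1.69

S_{N/P} = r_N/r_P = (k₁·C_M·C_E)/(k₂·C_M^1.5) = (k₁/k₂)·C_M^-0.5·C_E.
= (4.84×6.680×3.990) / (4.42×6.680^1.5) = 129.0/76.31 = 1.69.
The undesired path is higher order in M, so low C_M (CSTR or dilute feed) favours N.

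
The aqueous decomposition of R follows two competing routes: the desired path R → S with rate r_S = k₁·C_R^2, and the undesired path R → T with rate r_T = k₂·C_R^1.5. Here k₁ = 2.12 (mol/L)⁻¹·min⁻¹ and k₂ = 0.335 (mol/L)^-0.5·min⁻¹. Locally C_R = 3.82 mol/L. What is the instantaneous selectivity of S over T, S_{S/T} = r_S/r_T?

S_{S/T} = r_S/r_T = (k₁·C_R^2)/(k₂·C_R^1.5) = (k₁/k₂)·C_R^0.5.
= (2.12×3.820^2) / (0.335×3.820^1.5) = 30.94/2.501 = 12.4.
Since the desired path is higher order in R, keeping C_R high (PFR or concentrated feed) favours S.

12.4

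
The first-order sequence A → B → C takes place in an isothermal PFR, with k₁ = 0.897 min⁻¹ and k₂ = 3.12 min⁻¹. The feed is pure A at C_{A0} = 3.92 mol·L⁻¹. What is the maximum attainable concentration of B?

0.682 mol·L⁻¹

Evaluating C_B at τ_opt = ln(k₂/k₁)/(k₂−k₁) gives C_{B,max}/C_{A0} = (k₁/k₂)^[k₂/(k₂−k₁)].
= (0.897/3.12)^(3.12/(3.12−0.897)) = (0.2875)^(1.404) = 0.1739.
C_{B,max} = 0.1739×3.92 = 0.682 mol·L⁻¹.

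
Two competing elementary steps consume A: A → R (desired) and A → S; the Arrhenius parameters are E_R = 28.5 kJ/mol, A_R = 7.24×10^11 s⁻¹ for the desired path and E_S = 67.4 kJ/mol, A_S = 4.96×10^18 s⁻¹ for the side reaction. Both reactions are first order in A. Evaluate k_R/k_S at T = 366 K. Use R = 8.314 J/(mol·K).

Since both paths have the same order in A, the concentration cancels and S_{R/S} = k_R/k_S = (A_R/A_S)·exp[(E_S−E_R)/(RT)].
(E_S−E_R)/(RT) = (67.4−28.5)×10³/(8.314×366) = 38900/3043 = 12.78.
k_R/k_S = (7.24×10^11/4.96×10^18)·exp(12.78) = 1.460×10^-7 × 3.564×10^5 = 0.0520.

0.0520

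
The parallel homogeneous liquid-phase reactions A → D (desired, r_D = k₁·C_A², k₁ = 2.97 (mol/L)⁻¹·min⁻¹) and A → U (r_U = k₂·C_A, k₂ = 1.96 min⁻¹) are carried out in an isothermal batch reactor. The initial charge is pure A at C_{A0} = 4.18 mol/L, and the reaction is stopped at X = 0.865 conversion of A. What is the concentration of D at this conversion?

C_A = C_{A0}(1−X) = 0.5643 mol/L.
Along a PFR/batch, dC_U/dC_A = −r_U/(r_D+r_U) = −k₂/(k₂+k₁·C_A).
Integrating from C_{A0} to C_A: C_U = (1.96/2.97)·ln[(1.96+2.97·4.18)/(1.96+2.97·0.564)] = 0.6599·ln(14.37/3.636) = 0.9071 mol/L.
Then C_D = (C_{A0}−C_A) − C_U = 3.616 − 0.9071 = 2.709 mol/L.

2.71 mol/L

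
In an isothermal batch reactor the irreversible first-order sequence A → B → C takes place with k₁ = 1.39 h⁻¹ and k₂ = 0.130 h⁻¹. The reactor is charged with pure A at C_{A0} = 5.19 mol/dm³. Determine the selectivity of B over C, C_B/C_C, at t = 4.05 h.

1.86

For first-order series with pure A initially, C_B(t) = k₁C_{A0}/(k₂−k₁)·(e^(−k₁t) − e^(−k₂t)).
e^(−k₁t) = e^(−1.39×4.05) = e^(−5.629) = 0.003590; e^(−k₂t) = e^(−0.5265) = 0.5907.
C_B = 1.39×5.19/(0.130−1.39) × (0.003590−0.5907) = (-5.725)×(-0.5871) = 3.361 mol/dm³.
C_A = C_{A0}e^(−k₁t) = 0.01863 mol/dm³, so C_C = C_{A0}−C_A−C_B = 1.810 mol/dm³; C_B/C_C = 1.86.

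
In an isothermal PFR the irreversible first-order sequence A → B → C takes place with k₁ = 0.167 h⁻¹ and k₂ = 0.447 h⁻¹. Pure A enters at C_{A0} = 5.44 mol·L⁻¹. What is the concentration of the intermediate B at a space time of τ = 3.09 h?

For first-order series with pure A initially, C_B(τ) = k₁C_{A0}/(k₂−k₁)·(e^(−k₁τ) − e^(−k₂τ)).
e^(−k₁τ) = e^(−0.167×3.09) = e^(−0.5160) = 0.5969; e^(−k₂τ) = e^(−1.381) = 0.2513.
C_B = 0.167×5.44/(0.447−0.167) × (0.5969−0.2513) = 3.245×0.3456 = 1.121 mol·L⁻¹.

1.12 mol·L⁻¹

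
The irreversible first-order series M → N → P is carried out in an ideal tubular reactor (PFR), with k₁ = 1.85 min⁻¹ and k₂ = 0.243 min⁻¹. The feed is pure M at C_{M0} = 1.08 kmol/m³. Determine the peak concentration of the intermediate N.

0.795 kmol/m³

For a first-order series the maximum intermediate yield is C_{N,max}/C_{M0} = (k₁/k₂)^[k₂/(k₂−k₁)].
= (1.85/0.243)^(0.243/(0.243−1.85)) = (7.613)^(-0.1512) = 0.7357.
C_{N,max} = 0.7357×1.08 = 0.795 kmol/m³.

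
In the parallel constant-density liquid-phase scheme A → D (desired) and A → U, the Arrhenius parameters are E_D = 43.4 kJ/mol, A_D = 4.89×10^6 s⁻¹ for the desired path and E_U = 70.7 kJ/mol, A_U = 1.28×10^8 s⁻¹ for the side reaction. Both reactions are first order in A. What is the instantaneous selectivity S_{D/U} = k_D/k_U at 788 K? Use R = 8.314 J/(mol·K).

2.46

k_D/k_U = (A_D/A_U)·exp[−(E_D−E_U)/(RT)] = (A_D/A_U)·exp[(E_U−E_D)/(RT)].
(E_U−E_D)/(RT) = (70.7−43.4)×10³/(8.314×788) = 27300/6551 = 4.167.
k_D/k_U = (4.89×10^6/1.28×10^8)·exp(4.167) = 0.03820 × 64.52 = 2.46.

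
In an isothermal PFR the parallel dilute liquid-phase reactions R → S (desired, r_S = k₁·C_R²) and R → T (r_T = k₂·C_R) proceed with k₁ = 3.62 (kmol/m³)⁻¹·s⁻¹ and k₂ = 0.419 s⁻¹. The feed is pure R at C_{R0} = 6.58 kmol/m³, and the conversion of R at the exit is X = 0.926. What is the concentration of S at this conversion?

C_R = C_{R0}(1−X) = 0.4869 kmol/m³.
Along a PFR/batch, dC_T/dC_R = −r_T/(r_S+r_T) = −k₂/(k₂+k₁·C_R).
Integrating from C_{R0} to C_R: C_T = (0.419/3.62)·ln[(0.419+3.62·6.58)/(0.419+3.62·0.487)] = 0.1157·ln(24.24/2.182) = 0.2787 kmol/m³.
Then C_S = (C_{R0}−C_R) − C_T = 6.093 − 0.2787 = 5.814 kmol/m³.

5.81 kmol/m³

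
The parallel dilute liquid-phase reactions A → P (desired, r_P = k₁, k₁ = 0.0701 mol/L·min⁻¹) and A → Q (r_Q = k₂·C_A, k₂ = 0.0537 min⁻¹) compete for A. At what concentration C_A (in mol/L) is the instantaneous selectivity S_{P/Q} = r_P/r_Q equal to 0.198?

6.59 mol/L

S_{P/Q} = (k₁/k₂)·C_A⁻¹ ⇒ C_A = (S·k₂/k₁)^(-1).
= (0.198×0.0537/0.0701)^(-1) = (0.1517)^(-1) = 6.59 mol/L.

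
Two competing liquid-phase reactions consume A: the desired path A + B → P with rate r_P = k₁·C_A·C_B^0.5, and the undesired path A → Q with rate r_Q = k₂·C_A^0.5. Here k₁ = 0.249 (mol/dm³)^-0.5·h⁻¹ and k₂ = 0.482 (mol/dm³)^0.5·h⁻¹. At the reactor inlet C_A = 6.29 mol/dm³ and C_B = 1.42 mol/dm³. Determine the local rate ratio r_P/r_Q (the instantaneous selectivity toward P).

1.54

S_{P/Q} = r_P/r_Q = (k₁·C_A·C_B^0.5)/(k₂·C_A^0.5) = (k₁/k₂)·C_A^0.5·C_B^0.5.
= (0.249×6.290×1.420^0.5) / (0.482×6.290^0.5) = 1.866/1.209 = 1.54.
Since the desired path is higher order in A, keeping C_A high (PFR or concentrated feed) favours P.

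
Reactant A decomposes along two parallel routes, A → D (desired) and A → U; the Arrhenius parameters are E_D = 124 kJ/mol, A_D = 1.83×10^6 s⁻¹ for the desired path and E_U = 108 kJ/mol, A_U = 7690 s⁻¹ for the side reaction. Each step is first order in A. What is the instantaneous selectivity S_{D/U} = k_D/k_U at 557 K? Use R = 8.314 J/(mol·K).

7.52

k_D/k_U = (A_D/A_U)·exp[−(E_D−E_U)/(RT)] = (A_D/A_U)·exp[(E_U−E_D)/(RT)].
(E_U−E_D)/(RT) = (108−124)×10³/(8.314×557) = -16000/4631 = -3.455.
k_D/k_U = (1.83×10^6/7690)·exp(-3.455) = 238.0 × 0.03159 = 7.52.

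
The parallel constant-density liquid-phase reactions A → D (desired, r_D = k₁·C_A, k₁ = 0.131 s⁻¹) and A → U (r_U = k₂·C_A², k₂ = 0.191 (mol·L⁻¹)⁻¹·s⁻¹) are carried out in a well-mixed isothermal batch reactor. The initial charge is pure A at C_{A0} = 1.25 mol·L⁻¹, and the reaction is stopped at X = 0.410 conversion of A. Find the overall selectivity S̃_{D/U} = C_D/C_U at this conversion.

0.699

C_A = C_{A0}(1−X) = 0.7375 mol·L⁻¹.
Along a PFR/batch, dC_D/dC_A = −r_D/(r_D+r_U) = −k₁/(k₁+k₂·C_A).
Integrating from C_{A0} to C_A: C_D = (0.131/0.191)·ln[(0.131+0.191·1.25)/(0.131+0.191·0.738)] = 0.6859·ln(0.3698/0.2719) = 0.2109 mol·L⁻¹.
C_U = (C_{A0}−C_A)−C_D = 0.3016 mol·L⁻¹; S̃_{D/U} = 0.2109/0.3016 = 0.699.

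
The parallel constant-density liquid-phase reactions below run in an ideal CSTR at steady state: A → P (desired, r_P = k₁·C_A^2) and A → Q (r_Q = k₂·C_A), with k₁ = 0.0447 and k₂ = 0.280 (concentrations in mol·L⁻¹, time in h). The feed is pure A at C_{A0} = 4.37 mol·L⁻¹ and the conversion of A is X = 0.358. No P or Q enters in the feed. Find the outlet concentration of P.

0.484 mol·L⁻¹

Exit C_A = C_{A0}(1−X) = 4.37×0.642 = 2.806 mol·L⁻¹.
In a CSTR the entire volume is at exit conditions, so r_P = 0.0447×2.806^2 = 0.3518 and r_Q = 0.280×2.806 = 0.7856.
Fraction of consumed A going to P: r_P/(r_P+r_Q) = 0.3093.
C_P = 0.3093·C_{A0}·X = 0.3093×4.37×0.358 = 0.484 mol·L⁻¹.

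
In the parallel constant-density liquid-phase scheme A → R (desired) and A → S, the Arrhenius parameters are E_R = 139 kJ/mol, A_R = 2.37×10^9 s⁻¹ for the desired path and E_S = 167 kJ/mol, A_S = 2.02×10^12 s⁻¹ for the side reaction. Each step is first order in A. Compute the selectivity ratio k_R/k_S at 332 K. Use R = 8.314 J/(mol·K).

k_R/k_S = (A_R/A_S)·exp[−(E_R−E_S)/(RT)] = (A_R/A_S)·exp[(E_S−E_R)/(RT)].
(E_S−E_R)/(RT) = (167−139)×10³/(8.314×332) = 28000/2760 = 10.14.
k_R/k_S = (2.37×10^9/2.02×10^12)·exp(10.14) = 0.001173 × 25438 = 29.8.
Since E_R < E_S, lowering the temperature improves selectivity toward R.

29.8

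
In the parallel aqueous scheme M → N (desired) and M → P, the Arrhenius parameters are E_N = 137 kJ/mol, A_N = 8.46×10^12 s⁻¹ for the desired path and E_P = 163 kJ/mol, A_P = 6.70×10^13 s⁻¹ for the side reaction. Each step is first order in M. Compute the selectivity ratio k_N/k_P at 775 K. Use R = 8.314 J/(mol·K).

k_N/k_P = (A_N/A_P)·exp[−(E_N−E_P)/(RT)] = (A_N/A_P)·exp[(E_P−E_N)/(RT)].
(E_P−E_N)/(RT) = (163−137)×10³/(8.314×775) = 26000/6443 = 4.035.
k_N/k_P = (8.46×10^12/6.70×10^13)·exp(4.035) = 0.1263 × 56.55 = 7.14.

7.14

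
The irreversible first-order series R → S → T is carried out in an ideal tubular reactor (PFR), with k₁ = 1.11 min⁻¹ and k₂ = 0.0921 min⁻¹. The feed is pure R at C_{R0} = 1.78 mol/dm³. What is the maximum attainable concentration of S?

For a first-order series the maximum intermediate yield is C_{S,max}/C_{R0} = (k₁/k₂)^[k₂/(k₂−k₁)].
= (1.11/0.0921)^(0.0921/(0.0921−1.11)) = (12.05)^(-0.09048) = 0.7983.
C_{S,max} = 0.7983×1.78 = 1.42 mol/dm³.

1.42 mol/dm³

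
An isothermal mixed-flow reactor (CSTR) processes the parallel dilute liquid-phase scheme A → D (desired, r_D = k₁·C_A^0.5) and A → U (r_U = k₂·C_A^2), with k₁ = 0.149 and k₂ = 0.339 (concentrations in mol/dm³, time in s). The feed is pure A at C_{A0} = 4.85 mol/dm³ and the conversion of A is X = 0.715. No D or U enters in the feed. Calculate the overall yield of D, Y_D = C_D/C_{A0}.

Exit C_A = C_{A0}(1−X) = 4.85×0.285 = 1.382 mol/dm³.
In a CSTR the entire volume is at exit conditions, so r_D = 0.149×1.382^0.5 = 0.1752 and r_U = 0.339×1.382^2 = 0.6477.
Fraction of consumed A going to D: r_D/(r_D+r_U) = 0.2129.
C_D = 0.2129·C_{A0}·X = 0.2129×4.85×0.715 = 0.738 mol/dm³; Y_D = C_D/C_{A0} = 0.152.

0.152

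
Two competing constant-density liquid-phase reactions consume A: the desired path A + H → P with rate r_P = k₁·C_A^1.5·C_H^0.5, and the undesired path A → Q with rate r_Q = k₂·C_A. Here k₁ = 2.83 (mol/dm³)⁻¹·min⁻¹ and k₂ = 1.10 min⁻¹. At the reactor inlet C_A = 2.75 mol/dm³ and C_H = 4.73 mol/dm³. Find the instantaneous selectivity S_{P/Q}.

S_{P/Q} = r_P/r_Q = (k₁·C_A^1.5·C_H^0.5)/(k₂·C_A) = (k₁/k₂)·C_A^0.5·C_H^0.5.
= (2.83×2.750^1.5×4.730^0.5) / (1.10×2.750) = 28.07/3.025 = 9.28.
Since the desired path is higher order in A, keeping C_A high (PFR or concentrated feed) favours P.

9.28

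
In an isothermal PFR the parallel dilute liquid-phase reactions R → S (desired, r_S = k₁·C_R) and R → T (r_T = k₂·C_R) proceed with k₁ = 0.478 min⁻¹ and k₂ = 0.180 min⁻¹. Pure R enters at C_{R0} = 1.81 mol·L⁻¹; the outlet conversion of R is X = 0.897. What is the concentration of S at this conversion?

C_R = C_{R0}(1−X) = 0.1864 mol·L⁻¹.
Both paths are first order in R, so the instantaneous fraction to S is constant: dC_S/d(−C_R) = k₁/(k₁+k₂) = 0.7264.
C_S = 0.7264·(C_{R0}−C_R) = 0.7264×1.624 = 1.18 mol·L⁻¹.

1.18 mol·L⁻¹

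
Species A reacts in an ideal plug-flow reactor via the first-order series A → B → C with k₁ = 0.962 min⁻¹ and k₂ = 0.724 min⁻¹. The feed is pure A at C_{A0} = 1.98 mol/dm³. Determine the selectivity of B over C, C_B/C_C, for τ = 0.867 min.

2.46

Solving the coupled first-order balances gives C_B(τ) = [k₁/(k₂−k₁)]·C_{A0}·(e^(−k₁τ) − e^(−k₂τ)).
e^(−k₁τ) = e^(−0.962×0.867) = e^(−0.8341) = 0.4343; e^(−k₂τ) = e^(−0.6277) = 0.5338.
C_B = 0.962×1.98/(0.724−0.962) × (0.4343−0.5338) = (-8.003)×(-0.09953) = 0.7965 mol/dm³.
C_A = C_{A0}e^(−k₁τ) = 0.8599 mol/dm³, so C_C = C_{A0}−C_A−C_B = 0.3236 mol/dm³; C_B/C_C = 2.46.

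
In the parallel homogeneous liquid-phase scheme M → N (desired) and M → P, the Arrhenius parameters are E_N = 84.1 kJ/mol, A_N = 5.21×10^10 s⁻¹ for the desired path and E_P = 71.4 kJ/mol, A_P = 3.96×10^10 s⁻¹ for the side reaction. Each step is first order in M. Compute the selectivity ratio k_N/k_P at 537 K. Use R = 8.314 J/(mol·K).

0.0765

k_N/k_P = (A_N/A_P)·exp[−(E_N−E_P)/(RT)] = (A_N/A_P)·exp[(E_P−E_N)/(RT)].
(E_P−E_N)/(RT) = (71.4−84.1)×10³/(8.314×537) = -12700/4465 = -2.845.
k_N/k_P = (5.21×10^10/3.96×10^10)·exp(-2.845) = 1.316 × 0.05816 = 0.0765.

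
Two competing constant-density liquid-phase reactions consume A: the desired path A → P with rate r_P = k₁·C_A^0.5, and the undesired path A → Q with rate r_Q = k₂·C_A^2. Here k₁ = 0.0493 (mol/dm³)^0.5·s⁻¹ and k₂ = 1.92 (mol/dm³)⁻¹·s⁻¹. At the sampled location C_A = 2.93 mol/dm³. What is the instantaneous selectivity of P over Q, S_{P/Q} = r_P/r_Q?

0.00512

S_{P/Q} = r_P/r_Q = (k₁·C_A^0.5)/(k₂·C_A^2) = (k₁/k₂)·C_A^-1.5.
= (0.0493×2.930^0.5) / (1.92×2.930^2) = 0.08439/16.48 = 0.00512.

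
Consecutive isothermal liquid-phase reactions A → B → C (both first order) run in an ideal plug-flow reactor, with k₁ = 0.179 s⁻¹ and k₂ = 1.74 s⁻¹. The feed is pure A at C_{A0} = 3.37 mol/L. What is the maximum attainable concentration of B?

Evaluating C_B at τ_opt = ln(k₂/k₁)/(k₂−k₁) gives C_{B,max}/C_{A0} = (k₁/k₂)^[k₂/(k₂−k₁)].
= (0.179/1.74)^(1.74/(1.74−0.179)) = (0.1029)^(1.115) = 0.07926.
C_{B,max} = 0.07926×3.37 = 0.267 mol/L.

0.267 mol/L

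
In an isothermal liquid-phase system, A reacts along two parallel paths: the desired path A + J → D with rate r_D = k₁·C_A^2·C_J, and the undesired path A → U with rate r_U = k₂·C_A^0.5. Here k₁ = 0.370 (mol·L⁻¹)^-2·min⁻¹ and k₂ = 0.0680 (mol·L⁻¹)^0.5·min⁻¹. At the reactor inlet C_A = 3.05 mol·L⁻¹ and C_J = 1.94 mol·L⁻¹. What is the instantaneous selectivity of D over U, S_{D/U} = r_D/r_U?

56.2

S_{D/U} = r_D/r_U = (k₁·C_A^2·C_J)/(k₂·C_A^0.5) = (k₁/k₂)·C_A^1.5·C_J.
= (0.370×3.050^2×1.940) / (0.0680×3.050^0.5) = 6.677/0.1188 = 56.2.
Since the desired path is higher order in A, keeping C_A high (PFR or concentrated feed) favours D.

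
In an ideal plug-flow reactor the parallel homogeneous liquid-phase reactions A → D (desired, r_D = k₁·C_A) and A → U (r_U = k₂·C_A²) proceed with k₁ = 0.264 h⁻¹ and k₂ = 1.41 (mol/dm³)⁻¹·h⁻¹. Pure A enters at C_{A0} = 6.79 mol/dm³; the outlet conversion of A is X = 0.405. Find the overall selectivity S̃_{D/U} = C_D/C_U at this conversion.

C_A = C_{A0}(1−X) = 4.040 mol/dm³.
Along a PFR/batch, dC_D/dC_A = −r_D/(r_D+r_U) = −k₁/(k₁+k₂·C_A).
Integrating from C_{A0} to C_A: C_D = (0.264/1.41)·ln[(0.264+1.41·6.79)/(0.264+1.41·4.04)] = 0.1872·ln(9.838/5.960) = 0.09382 mol/dm³.
C_U = (C_{A0}−C_A)−C_D = 2.656 mol/dm³; S̃_{D/U} = 0.09382/2.656 = 0.0353.

0.0353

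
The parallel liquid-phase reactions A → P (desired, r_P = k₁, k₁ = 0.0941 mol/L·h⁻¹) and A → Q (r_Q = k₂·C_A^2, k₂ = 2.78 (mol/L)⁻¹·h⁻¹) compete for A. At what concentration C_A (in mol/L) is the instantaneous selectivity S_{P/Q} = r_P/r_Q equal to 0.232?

S_{P/Q} = (k₁/k₂)·C_A^-2 ⇒ C_A = (S·k₂/k₁)^(-0.5).
= (0.232×2.78/0.0941)^(-0.5) = (6.854)^(-0.5) = 0.382 mol/L.

0.382 mol/L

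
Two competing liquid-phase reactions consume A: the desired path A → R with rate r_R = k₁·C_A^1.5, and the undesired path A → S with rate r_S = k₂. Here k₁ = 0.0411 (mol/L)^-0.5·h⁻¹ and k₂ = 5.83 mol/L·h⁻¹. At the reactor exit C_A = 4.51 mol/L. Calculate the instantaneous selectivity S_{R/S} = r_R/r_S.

S_{R/S} = r_R/r_S = (k₁·C_A^1.5)/(k₂) = (k₁/k₂)·C_A^1.5.
= (0.0411×4.510^1.5) / (5.83) = 0.3936/5.830 = 0.0675.
Since the desired path is higher order in A, keeping C_A high (PFR or concentrated feed) favours R.

0.0675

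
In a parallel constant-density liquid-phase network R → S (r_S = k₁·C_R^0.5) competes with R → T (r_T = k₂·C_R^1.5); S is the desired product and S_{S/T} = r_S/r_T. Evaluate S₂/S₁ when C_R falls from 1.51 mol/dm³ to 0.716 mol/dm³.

2.11

S_{S/T} = (k₁/k₂)·C_R⁻¹, so S₂/S₁ = (C_{R,2}/C_{R,1})⁻¹.
= 1.51/0.716 = 2.11.
Selectivity toward S rises as C_R falls — low-concentration operation is favoured.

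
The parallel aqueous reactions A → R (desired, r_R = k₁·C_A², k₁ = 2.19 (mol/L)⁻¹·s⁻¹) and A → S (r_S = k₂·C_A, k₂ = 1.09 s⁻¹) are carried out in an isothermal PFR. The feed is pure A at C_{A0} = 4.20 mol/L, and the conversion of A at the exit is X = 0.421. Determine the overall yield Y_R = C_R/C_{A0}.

0.365

C_A = C_{A0}(1−X) = 2.432 mol/L.
Along a PFR/batch, dC_S/dC_A = −r_S/(r_R+r_S) = −k₂/(k₂+k₁·C_A).
Integrating from C_{A0} to C_A: C_S = (1.09/2.19)·ln[(1.09+2.19·4.20)/(1.09+2.19·2.43)] = 0.4977·ln(10.29/6.416) = 0.2350 mol/L.
Then C_R = (C_{A0}−C_A) − C_S = 1.768 − 0.2350 = 1.533 mol/L.
Y_R = C_R/C_{A0} = 1.533/4.20 = 0.365.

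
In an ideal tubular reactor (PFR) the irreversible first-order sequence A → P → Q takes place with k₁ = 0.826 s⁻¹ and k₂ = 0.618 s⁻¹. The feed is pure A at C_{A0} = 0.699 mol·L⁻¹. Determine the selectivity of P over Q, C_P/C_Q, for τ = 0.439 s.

6.62

For first-order series with pure A initially, C_P(τ) = k₁C_{A0}/(k₂−k₁)·(e^(−k₁τ) − e^(−k₂τ)).
e^(−k₁τ) = e^(−0.826×0.439) = e^(−0.3626) = 0.6959; e^(−k₂τ) = e^(−0.2713) = 0.7624.
C_P = 0.826×0.699/(0.618−0.826) × (0.6959−0.7624) = (-2.776)×(-0.06653) = 0.1847 mol·L⁻¹.
C_A = C_{A0}e^(−k₁τ) = 0.4864 mol·L⁻¹, so C_Q = C_{A0}−C_A−C_P = 0.02792 mol·L⁻¹; C_P/C_Q = 6.62.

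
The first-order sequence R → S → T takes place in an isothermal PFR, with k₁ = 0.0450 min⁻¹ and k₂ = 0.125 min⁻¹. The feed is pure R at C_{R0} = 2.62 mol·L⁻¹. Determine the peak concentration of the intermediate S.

At the optimum, C_{S,max}/C_{R0} = (k₁/k₂)^[k₂/(k₂−k₁)].
= (0.0450/0.125)^(0.125/(0.125−0.0450)) = (0.3600)^(1.562) = 0.2026.
C_{S,max} = 0.2026×2.62 = 0.531 mol·L⁻¹.

0.531 mol·L⁻¹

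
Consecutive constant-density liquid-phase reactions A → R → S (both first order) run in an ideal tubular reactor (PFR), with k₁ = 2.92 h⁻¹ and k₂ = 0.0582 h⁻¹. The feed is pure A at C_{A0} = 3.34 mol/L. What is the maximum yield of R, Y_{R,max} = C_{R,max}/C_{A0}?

0.923

For a first-order series the maximum intermediate yield is C_{R,max}/C_{A0} = (k₁/k₂)^[k₂/(k₂−k₁)].
= (2.92/0.0582)^(0.0582/(0.0582−2.92)) = (50.17)^(-0.02034) = 0.9235.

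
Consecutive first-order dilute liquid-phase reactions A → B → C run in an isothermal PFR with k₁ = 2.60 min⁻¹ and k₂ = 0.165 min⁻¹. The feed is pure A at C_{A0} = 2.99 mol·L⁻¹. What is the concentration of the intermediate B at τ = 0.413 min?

1.89 mol·L⁻¹

The intermediate concentration in a first-order A→B→C sequence is C_B = k₁C_{A0}(e^(−k₁τ) − e^(−k₂τ))/(k₂−k₁).
e^(−k₁τ) = e^(−2.60×0.413) = e^(−1.074) = 0.3417; e^(−k₂τ) = e^(−0.06814) = 0.9341.
C_B = 2.60×2.99/(0.165−2.60) × (0.3417−0.9341) = (-3.193)×(-0.5924) = 1.891 mol·L⁻¹.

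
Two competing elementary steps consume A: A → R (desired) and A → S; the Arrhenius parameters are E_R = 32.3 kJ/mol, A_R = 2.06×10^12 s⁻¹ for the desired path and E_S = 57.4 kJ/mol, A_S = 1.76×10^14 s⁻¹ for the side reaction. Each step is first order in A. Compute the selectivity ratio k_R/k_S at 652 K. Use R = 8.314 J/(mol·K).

k_R/k_S = (A_R/A_S)·exp[−(E_R−E_S)/(RT)] = (A_R/A_S)·exp[(E_S−E_R)/(RT)].
(E_S−E_R)/(RT) = (57.4−32.3)×10³/(8.314×652) = 25100/5421 = 4.630.
k_R/k_S = (2.06×10^12/1.76×10^14)·exp(4.630) = 0.01170 × 102.6 = 1.20.
Since E_R < E_S, lowering the temperature improves selectivity toward R.

1.20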